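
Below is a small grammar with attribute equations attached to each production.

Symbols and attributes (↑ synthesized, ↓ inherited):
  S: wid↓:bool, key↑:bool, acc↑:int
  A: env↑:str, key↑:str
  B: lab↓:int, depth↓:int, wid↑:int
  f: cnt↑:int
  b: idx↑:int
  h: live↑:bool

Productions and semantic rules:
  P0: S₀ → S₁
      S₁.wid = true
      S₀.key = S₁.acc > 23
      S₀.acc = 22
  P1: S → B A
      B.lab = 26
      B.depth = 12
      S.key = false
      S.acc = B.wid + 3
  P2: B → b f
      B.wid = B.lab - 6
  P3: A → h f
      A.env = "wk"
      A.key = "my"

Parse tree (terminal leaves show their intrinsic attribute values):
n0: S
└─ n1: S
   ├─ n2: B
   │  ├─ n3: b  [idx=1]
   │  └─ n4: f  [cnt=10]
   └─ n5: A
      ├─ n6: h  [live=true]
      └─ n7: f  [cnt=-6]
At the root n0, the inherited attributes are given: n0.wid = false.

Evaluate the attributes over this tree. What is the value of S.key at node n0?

1. n0.wid = false  [given at root]
2. n1.wid = true  [true]
3. n2.lab = 26  [26]
4. n2.depth = 12  [12]
5. n3.idx = 1  [terminal]
6. n4.cnt = 10  [terminal]
7. n2.wid = 20  [B.lab - 6]
8. n6.live = true  [terminal]
9. n7.cnt = -6  [terminal]
10. n5.env = "wk"  ["wk"]
11. n5.key = "my"  ["my"]
12. n1.key = false  [false]
13. n1.acc = 23  [B.wid + 3]
14. n0.key = false  [S₁.acc > 23]
15. n0.acc = 22  [22]

false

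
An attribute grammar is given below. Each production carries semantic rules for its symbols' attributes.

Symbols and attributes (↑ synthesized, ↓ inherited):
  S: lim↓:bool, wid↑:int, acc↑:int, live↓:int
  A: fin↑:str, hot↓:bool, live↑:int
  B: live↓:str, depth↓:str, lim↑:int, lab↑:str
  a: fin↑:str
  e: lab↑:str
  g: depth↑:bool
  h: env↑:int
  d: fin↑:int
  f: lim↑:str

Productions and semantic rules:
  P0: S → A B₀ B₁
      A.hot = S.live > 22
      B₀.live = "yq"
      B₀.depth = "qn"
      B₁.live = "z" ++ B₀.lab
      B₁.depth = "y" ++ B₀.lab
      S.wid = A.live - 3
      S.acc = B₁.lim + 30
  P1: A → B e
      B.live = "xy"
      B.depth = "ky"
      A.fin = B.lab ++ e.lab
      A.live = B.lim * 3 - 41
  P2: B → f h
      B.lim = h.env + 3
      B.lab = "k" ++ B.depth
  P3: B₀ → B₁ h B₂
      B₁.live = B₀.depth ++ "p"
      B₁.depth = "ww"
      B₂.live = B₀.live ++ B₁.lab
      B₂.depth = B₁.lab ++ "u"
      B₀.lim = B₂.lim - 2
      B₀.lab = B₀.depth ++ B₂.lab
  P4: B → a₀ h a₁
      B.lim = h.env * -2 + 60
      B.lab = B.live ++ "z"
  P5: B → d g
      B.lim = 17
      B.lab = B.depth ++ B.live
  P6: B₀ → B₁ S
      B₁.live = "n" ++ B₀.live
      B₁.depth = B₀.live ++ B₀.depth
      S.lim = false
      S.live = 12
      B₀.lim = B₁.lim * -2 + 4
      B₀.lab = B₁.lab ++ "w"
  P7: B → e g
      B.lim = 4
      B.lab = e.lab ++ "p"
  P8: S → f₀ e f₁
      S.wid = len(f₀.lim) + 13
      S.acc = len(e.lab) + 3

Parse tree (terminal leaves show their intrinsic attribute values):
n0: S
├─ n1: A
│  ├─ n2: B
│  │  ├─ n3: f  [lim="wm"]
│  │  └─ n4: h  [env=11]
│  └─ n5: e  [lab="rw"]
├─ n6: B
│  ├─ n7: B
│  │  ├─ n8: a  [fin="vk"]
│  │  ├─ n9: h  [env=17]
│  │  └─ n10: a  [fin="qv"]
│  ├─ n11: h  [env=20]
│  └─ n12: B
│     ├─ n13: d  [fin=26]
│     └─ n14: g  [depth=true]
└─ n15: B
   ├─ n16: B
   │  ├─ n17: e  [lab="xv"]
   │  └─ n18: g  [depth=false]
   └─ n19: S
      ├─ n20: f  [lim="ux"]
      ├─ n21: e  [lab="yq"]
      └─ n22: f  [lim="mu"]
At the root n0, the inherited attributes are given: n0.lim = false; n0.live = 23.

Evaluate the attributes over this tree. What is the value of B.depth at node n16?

"zqnqnpzuyqqnpzyqnqnpzuyqqnpz"

1. n0.lim = false  [given at root]
2. n0.live = 23  [given at root]
3. n1.hot = true  [S.live > 22]
4. n2.live = "xy"  ["xy"]
5. n2.depth = "ky"  ["ky"]
6. n3.lim = "wm"  [terminal]
7. n4.env = 11  [terminal]
8. n2.lim = 14  [h.env + 3]
9. n2.lab = "kky"  ["k" ++ B.depth]
10. n5.lab = "rw"  [terminal]
11. n1.fin = "kkyrw"  [B.lab ++ e.lab]
12. n1.live = 1  [B.lim * 3 - 41]
13. n6.live = "yq"  ["yq"]
14. n6.depth = "qn"  ["qn"]
15. n7.live = "qnp"  [B₀.depth ++ "p"]
16. n7.depth = "ww"  ["ww"]
17. n8.fin = "vk"  [terminal]
18. n9.env = 17  [terminal]
19. n10.fin = "qv"  [terminal]
20. n7.lim = 26  [h.env * -2 + 60]
21. n7.lab = "qnpz"  [B.live ++ "z"]
22. n11.env = 20  [terminal]
23. n12.live = "yqqnpz"  [B₀.live ++ B₁.lab]
24. n12.depth = "qnpzu"  [B₁.lab ++ "u"]
25. n13.fin = 26  [terminal]
26. n14.depth = true  [terminal]
27. n12.lim = 17  [17]
28. n12.lab = "qnpzuyqqnpz"  [B.depth ++ B.live]
29. n6.lim = 15  [B₂.lim - 2]
30. n6.lab = "qnqnpzuyqqnpz"  [B₀.depth ++ B₂.lab]
31. n15.live = "zqnqnpzuyqqnpz"  ["z" ++ B₀.lab]
32. n15.depth = "yqnqnpzuyqqnpz"  ["y" ++ B₀.lab]
33. n16.live = "nzqnqnpzuyqqnpz"  ["n" ++ B₀.live]
34. n16.depth = "zqnqnpzuyqqnpzyqnqnpzuyqqnpz"  [B₀.live ++ B₀.depth]
35. n17.lab = "xv"  [terminal]
36. n18.depth = false  [terminal]
37. n16.lim = 4  [4]
38. n16.lab = "xvp"  [e.lab ++ "p"]
39. n19.lim = false  [false]
40. n19.live = 12  [12]
41. n20.lim = "ux"  [terminal]
42. n21.lab = "yq"  [terminal]
43. n22.lim = "mu"  [terminal]
44. n19.wid = 15  [len(f₀.lim) + 13]
45. n19.acc = 5  [len(e.lab) + 3]
46. n15.lim = -4  [B₁.lim * -2 + 4]
47. n15.lab = "xvpw"  [B₁.lab ++ "w"]
48. n0.wid = -2  [A.live - 3]
49. n0.acc = 26  [B₁.lim + 30]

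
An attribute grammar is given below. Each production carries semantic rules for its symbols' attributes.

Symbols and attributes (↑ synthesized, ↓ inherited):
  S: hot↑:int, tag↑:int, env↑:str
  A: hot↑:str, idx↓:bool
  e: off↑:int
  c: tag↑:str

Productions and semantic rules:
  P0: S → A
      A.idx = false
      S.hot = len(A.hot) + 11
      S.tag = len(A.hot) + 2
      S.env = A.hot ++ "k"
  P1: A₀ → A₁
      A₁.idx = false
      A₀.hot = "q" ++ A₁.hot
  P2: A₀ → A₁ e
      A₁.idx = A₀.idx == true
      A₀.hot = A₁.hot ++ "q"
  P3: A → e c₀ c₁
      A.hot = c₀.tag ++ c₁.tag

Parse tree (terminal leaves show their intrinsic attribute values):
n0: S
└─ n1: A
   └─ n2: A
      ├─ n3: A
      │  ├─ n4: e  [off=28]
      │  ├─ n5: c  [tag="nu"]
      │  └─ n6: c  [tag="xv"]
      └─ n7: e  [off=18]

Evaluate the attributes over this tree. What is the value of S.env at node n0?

"qnuxvqk"

1. n1.idx = false  [false]
2. n2.idx = false  [false]
3. n3.idx = false  [A₀.idx == true]
4. n4.off = 28  [terminal]
5. n5.tag = "nu"  [terminal]
6. n6.tag = "xv"  [terminal]
7. n3.hot = "nuxv"  [c₀.tag ++ c₁.tag]
8. n7.off = 18  [terminal]
9. n2.hot = "nuxvq"  [A₁.hot ++ "q"]
10. n1.hot = "qnuxvq"  ["q" ++ A₁.hot]
11. n0.hot = 17  [len(A.hot) + 11]
12. n0.tag = 8  [len(A.hot) + 2]
13. n0.env = "qnuxvqk"  [A.hot ++ "k"]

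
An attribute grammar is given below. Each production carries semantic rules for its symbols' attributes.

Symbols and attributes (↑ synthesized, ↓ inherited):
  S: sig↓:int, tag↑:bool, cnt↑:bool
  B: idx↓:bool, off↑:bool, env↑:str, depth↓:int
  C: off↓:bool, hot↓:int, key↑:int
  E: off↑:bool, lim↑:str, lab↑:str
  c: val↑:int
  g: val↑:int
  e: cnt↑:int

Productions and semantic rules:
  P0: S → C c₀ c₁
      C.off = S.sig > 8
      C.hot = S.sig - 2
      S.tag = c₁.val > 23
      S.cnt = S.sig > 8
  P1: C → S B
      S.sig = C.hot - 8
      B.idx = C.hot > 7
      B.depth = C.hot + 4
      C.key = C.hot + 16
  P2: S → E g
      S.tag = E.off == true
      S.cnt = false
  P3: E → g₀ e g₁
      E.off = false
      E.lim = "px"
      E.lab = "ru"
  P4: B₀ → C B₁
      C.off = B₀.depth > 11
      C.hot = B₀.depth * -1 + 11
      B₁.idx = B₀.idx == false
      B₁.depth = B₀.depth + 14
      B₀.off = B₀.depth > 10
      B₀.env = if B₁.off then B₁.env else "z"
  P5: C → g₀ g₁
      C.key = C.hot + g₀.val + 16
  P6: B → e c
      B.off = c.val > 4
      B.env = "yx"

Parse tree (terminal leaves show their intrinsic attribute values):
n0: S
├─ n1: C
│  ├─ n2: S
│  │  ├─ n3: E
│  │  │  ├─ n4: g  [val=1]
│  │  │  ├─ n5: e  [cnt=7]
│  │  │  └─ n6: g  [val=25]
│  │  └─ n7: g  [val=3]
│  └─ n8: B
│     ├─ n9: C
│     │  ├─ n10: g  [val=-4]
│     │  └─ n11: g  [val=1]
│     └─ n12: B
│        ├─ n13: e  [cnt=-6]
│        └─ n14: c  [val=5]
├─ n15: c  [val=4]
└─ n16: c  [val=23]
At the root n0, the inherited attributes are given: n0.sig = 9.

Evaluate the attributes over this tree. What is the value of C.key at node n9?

12

1. n0.sig = 9  [given at root]
2. n1.off = true  [S.sig > 8]
3. n1.hot = 7  [S.sig - 2]
4. n2.sig = -1  [C.hot - 8]
5. n4.val = 1  [terminal]
6. n5.cnt = 7  [terminal]
7. n6.val = 25  [terminal]
8. n3.off = false  [false]
9. n3.lim = "px"  ["px"]
10. n3.lab = "ru"  ["ru"]
11. n7.val = 3  [terminal]
12. n2.tag = false  [E.off == true]
13. n2.cnt = false  [false]
14. n8.idx = false  [C.hot > 7]
15. n8.depth = 11  [C.hot + 4]
16. n9.off = false  [B₀.depth > 11]
17. n9.hot = 0  [B₀.depth * -1 + 11]
18. n10.val = -4  [terminal]
19. n11.val = 1  [terminal]
20. n9.key = 12  [C.hot + g₀.val + 16]
21. n12.idx = true  [B₀.idx == false]
22. n12.depth = 25  [B₀.depth + 14]
23. n13.cnt = -6  [terminal]
24. n14.val = 5  [terminal]
25. n12.off = true  [c.val > 4]
26. n12.env = "yx"  ["yx"]
27. n8.off = true  [B₀.depth > 10]
28. n8.env = "yx"  [if B₁.off then B₁.env else "z"]
29. n1.key = 23  [C.hot + 16]
30. n15.val = 4  [terminal]
31. n16.val = 23  [terminal]
32. n0.tag = false  [c₁.val > 23]
33. n0.cnt = true  [S.sig > 8]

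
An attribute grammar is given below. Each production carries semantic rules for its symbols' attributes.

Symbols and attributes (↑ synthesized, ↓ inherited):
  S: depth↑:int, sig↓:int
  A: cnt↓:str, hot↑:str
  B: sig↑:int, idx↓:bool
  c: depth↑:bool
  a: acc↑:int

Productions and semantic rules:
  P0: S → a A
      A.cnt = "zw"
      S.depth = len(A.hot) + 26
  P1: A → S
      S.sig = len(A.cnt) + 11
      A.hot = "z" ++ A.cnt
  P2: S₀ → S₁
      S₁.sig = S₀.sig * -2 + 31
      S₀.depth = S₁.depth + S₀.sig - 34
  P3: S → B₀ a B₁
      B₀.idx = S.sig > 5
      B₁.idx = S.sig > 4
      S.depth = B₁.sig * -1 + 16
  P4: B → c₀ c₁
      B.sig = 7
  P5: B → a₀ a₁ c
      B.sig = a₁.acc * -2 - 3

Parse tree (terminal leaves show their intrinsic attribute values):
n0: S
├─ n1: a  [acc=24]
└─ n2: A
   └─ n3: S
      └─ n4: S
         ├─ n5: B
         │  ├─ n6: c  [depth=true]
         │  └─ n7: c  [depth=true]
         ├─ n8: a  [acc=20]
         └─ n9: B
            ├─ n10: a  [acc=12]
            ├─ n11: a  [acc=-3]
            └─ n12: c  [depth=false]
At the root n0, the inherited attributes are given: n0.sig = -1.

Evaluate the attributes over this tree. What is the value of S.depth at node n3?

1. n0.sig = -1  [given at root]
2. n1.acc = 24  [terminal]
3. n2.cnt = "zw"  ["zw"]
4. n3.sig = 13  [len(A.cnt) + 11]
5. n4.sig = 5  [S₀.sig * -2 + 31]
6. n5.idx = false  [S.sig > 5]
7. n6.depth = true  [terminal]
8. n7.depth = true  [terminal]
9. n5.sig = 7  [7]
10. n8.acc = 20  [terminal]
11. n9.idx = true  [S.sig > 4]
12. n10.acc = 12  [terminal]
13. n11.acc = -3  [terminal]
14. n12.depth = false  [terminal]
15. n9.sig = 3  [a₁.acc * -2 - 3]
16. n4.depth = 13  [B₁.sig * -1 + 16]
17. n3.depth = -8  [S₁.depth + S₀.sig - 34]
18. n2.hot = "zzw"  ["z" ++ A.cnt]
19. n0.depth = 29  [len(A.hot) + 26]

-8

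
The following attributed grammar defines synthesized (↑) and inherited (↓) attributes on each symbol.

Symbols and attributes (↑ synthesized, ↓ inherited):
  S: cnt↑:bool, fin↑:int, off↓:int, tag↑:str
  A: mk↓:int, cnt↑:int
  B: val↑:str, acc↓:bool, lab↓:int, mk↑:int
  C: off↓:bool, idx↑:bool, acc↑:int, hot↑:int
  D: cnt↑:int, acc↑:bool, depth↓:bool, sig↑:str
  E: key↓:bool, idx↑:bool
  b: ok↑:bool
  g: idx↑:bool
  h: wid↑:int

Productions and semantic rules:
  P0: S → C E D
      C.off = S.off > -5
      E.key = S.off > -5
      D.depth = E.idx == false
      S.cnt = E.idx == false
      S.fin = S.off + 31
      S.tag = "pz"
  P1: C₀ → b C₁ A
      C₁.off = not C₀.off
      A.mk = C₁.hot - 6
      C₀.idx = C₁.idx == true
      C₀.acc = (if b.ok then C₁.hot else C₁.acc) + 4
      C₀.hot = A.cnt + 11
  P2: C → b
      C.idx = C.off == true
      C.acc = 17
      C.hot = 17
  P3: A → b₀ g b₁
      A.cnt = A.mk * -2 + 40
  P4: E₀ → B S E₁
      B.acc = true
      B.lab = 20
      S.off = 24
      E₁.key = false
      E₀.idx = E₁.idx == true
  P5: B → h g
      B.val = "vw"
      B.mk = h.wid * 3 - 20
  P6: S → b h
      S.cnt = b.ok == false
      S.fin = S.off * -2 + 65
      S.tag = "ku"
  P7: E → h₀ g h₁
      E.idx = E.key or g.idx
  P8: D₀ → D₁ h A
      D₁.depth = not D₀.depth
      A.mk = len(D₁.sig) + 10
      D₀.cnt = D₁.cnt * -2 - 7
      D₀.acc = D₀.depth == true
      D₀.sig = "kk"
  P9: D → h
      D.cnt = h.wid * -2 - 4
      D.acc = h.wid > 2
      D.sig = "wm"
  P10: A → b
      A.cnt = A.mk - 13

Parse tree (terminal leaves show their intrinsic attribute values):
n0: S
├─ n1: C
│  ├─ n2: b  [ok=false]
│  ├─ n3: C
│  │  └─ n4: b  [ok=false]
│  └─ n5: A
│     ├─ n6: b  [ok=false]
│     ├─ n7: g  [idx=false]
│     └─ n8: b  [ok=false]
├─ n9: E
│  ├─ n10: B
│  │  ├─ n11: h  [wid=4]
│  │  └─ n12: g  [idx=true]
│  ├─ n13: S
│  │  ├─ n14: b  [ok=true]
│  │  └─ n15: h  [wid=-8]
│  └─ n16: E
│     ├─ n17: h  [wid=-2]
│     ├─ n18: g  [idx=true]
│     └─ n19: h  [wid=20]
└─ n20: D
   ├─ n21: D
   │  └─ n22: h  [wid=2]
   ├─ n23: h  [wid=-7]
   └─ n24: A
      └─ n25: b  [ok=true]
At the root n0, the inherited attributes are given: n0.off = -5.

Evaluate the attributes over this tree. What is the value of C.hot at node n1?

29

1. n0.off = -5  [given at root]
2. n1.off = false  [S.off > -5]
3. n2.ok = false  [terminal]
4. n3.off = true  [not C₀.off]
5. n4.ok = false  [terminal]
6. n3.idx = true  [C.off == true]
7. n3.acc = 17  [17]
8. n3.hot = 17  [17]
9. n5.mk = 11  [C₁.hot - 6]
10. n6.ok = false  [terminal]
11. n7.idx = false  [terminal]
12. n8.ok = false  [terminal]
13. n5.cnt = 18  [A.mk * -2 + 40]
14. n1.idx = true  [C₁.idx == true]
15. n1.acc = 21  [(if b.ok then C₁.hot else C₁.acc) + 4]
16. n1.hot = 29  [A.cnt + 11]
17. n9.key = false  [S.off > -5]
18. n10.acc = true  [true]
19. n10.lab = 20  [20]
20. n11.wid = 4  [terminal]
21. n12.idx = true  [terminal]
22. n10.val = "vw"  ["vw"]
23. n10.mk = -8  [h.wid * 3 - 20]
24. n13.off = 24  [24]
25. n14.ok = true  [terminal]
26. n15.wid = -8  [terminal]
27. n13.cnt = false  [b.ok == false]
28. n13.fin = 17  [S.off * -2 + 65]
29. n13.tag = "ku"  ["ku"]
30. n16.key = false  [false]
31. n17.wid = -2  [terminal]
32. n18.idx = true  [terminal]
33. n19.wid = 20  [terminal]
34. n16.idx = true  [E.key or g.idx]
35. n9.idx = true  [E₁.idx == true]
36. n20.depth = false  [E.idx == false]
37. n21.depth = true  [not D₀.depth]
38. n22.wid = 2  [terminal]
39. n21.cnt = -8  [h.wid * -2 - 4]
40. n21.acc = false  [h.wid > 2]
41. n21.sig = "wm"  ["wm"]
42. n23.wid = -7  [terminal]
43. n24.mk = 12  [len(D₁.sig) + 10]
44. n25.ok = true  [terminal]
45. n24.cnt = -1  [A.mk - 13]
46. n20.cnt = 9  [D₁.cnt * -2 - 7]
47. n20.acc = false  [D₀.depth == true]
48. n20.sig = "kk"  ["kk"]
49. n0.cnt = false  [E.idx == false]
50. n0.fin = 26  [S.off + 31]
51. n0.tag = "pz"  ["pz"]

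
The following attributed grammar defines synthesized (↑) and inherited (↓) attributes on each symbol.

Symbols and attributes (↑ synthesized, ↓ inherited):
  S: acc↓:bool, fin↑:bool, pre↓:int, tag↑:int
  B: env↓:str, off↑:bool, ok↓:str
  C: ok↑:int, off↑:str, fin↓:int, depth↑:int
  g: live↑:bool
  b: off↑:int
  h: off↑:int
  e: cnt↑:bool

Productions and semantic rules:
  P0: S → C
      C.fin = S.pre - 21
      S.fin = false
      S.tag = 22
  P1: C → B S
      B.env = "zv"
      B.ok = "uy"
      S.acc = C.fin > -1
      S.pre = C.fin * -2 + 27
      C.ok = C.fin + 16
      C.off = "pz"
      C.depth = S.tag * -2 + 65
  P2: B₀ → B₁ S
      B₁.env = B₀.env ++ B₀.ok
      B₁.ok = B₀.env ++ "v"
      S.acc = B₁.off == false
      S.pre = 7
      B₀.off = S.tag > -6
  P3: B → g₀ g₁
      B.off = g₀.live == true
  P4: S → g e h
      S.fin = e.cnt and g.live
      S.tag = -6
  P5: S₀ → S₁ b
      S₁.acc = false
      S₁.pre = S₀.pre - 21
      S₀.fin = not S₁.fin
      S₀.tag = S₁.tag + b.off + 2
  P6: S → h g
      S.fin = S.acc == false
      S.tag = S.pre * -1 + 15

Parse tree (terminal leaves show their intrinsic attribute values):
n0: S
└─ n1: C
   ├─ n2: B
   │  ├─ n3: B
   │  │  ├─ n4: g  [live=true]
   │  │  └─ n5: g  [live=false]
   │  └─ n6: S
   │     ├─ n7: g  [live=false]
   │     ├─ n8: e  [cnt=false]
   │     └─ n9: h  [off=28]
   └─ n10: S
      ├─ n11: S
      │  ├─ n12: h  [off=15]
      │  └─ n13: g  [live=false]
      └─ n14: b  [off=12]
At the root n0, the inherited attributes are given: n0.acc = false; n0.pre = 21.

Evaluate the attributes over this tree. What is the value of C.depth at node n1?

1. n0.acc = false  [given at root]
2. n0.pre = 21  [given at root]
3. n1.fin = 0  [S.pre - 21]
4. n2.env = "zv"  ["zv"]
5. n2.ok = "uy"  ["uy"]
6. n3.env = "zvuy"  [B₀.env ++ B₀.ok]
7. n3.ok = "zvv"  [B₀.env ++ "v"]
8. n4.live = true  [terminal]
9. n5.live = false  [terminal]
10. n3.off = true  [g₀.live == true]
11. n6.acc = false  [B₁.off == false]
12. n6.pre = 7  [7]
13. n7.live = false  [terminal]
14. n8.cnt = false  [terminal]
15. n9.off = 28  [terminal]
16. n6.fin = false  [e.cnt and g.live]
17. n6.tag = -6  [-6]
18. n2.off = false  [S.tag > -6]
19. n10.acc = true  [C.fin > -1]
20. n10.pre = 27  [C.fin * -2 + 27]
21. n11.acc = false  [false]
22. n11.pre = 6  [S₀.pre - 21]
23. n12.off = 15  [terminal]
24. n13.live = false  [terminal]
25. n11.fin = true  [S.acc == false]
26. n11.tag = 9  [S.pre * -1 + 15]
27. n14.off = 12  [terminal]
28. n10.fin = false  [not S₁.fin]
29. n10.tag = 23  [S₁.tag + b.off + 2]
30. n1.ok = 16  [C.fin + 16]
31. n1.off = "pz"  ["pz"]
32. n1.depth = 19  [S.tag * -2 + 65]
33. n0.fin = false  [false]
34. n0.tag = 22  [22]

19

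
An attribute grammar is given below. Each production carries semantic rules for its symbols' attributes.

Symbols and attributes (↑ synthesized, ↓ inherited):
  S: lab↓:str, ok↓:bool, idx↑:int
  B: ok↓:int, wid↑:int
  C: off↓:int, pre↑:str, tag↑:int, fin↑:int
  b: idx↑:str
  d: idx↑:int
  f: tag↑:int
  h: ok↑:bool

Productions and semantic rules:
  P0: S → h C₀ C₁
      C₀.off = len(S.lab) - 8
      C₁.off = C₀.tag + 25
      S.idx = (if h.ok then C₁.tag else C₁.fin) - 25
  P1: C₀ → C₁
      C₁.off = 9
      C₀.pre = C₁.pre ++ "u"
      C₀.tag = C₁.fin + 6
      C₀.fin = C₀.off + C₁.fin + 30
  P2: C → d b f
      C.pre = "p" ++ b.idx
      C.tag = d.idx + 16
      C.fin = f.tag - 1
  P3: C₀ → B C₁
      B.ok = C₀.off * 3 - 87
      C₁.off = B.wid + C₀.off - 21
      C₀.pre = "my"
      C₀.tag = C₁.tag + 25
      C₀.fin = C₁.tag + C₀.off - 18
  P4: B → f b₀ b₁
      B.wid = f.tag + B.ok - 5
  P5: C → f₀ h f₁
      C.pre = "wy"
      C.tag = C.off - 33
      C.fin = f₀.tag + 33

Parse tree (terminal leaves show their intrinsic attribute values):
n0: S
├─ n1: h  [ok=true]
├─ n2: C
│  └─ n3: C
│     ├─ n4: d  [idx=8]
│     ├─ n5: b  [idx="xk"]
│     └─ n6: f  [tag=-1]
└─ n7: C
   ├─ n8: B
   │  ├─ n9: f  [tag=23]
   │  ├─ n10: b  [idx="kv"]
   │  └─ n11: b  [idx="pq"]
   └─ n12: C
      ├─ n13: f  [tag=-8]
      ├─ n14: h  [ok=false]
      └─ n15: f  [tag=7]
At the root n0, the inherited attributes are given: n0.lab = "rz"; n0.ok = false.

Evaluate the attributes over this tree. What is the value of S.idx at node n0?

1. n0.lab = "rz"  [given at root]
2. n0.ok = false  [given at root]
3. n1.ok = true  [terminal]
4. n2.off = -6  [len(S.lab) - 8]
5. n3.off = 9  [9]
6. n4.idx = 8  [terminal]
7. n5.idx = "xk"  [terminal]
8. n6.tag = -1  [terminal]
9. n3.pre = "pxk"  ["p" ++ b.idx]
10. n3.tag = 24  [d.idx + 16]
11. n3.fin = -2  [f.tag - 1]
12. n2.pre = "pxku"  [C₁.pre ++ "u"]
13. n2.tag = 4  [C₁.fin + 6]
14. n2.fin = 22  [C₀.off + C₁.fin + 30]
15. n7.off = 29  [C₀.tag + 25]
16. n8.ok = 0  [C₀.off * 3 - 87]
17. n9.tag = 23  [terminal]
18. n10.idx = "kv"  [terminal]
19. n11.idx = "pq"  [terminal]
20. n8.wid = 18  [f.tag + B.ok - 5]
21. n12.off = 26  [B.wid + C₀.off - 21]
22. n13.tag = -8  [terminal]
23. n14.ok = false  [terminal]
24. n15.tag = 7  [terminal]
25. n12.pre = "wy"  ["wy"]
26. n12.tag = -7  [C.off - 33]
27. n12.fin = 25  [f₀.tag + 33]
28. n7.pre = "my"  ["my"]
29. n7.tag = 18  [C₁.tag + 25]
30. n7.fin = 4  [C₁.tag + C₀.off - 18]
31. n0.idx = -7  [(if h.ok then C₁.tag else C₁.fin) - 25]

-7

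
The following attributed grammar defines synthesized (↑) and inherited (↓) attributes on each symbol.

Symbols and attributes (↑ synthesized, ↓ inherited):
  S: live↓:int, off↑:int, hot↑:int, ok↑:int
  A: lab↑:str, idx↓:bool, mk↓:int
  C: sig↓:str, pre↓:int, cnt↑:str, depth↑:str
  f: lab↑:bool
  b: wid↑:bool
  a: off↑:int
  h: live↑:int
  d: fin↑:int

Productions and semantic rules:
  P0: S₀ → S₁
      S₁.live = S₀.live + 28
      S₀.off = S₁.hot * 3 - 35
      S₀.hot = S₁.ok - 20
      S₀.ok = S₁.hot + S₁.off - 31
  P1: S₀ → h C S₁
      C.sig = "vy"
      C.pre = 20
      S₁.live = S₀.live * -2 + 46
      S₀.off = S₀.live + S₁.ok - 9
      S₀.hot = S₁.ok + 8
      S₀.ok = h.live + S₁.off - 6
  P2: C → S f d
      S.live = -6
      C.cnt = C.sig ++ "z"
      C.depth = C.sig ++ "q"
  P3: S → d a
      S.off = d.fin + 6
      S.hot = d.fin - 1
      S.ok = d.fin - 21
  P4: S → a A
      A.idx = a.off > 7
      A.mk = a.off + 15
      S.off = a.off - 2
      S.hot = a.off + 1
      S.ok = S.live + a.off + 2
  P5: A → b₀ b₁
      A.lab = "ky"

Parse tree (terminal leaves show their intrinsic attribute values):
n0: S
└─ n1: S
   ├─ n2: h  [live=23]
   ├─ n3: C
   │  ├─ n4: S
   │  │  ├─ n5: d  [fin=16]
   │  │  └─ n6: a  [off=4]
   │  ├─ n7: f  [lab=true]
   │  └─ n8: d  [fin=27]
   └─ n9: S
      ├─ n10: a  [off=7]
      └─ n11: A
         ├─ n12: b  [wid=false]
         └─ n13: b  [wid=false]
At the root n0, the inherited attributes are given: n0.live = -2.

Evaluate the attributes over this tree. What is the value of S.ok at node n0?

1. n0.live = -2  [given at root]
2. n1.live = 26  [S₀.live + 28]
3. n2.live = 23  [terminal]
4. n3.sig = "vy"  ["vy"]
5. n3.pre = 20  [20]
6. n4.live = -6  [-6]
7. n5.fin = 16  [terminal]
8. n6.off = 4  [terminal]
9. n4.off = 22  [d.fin + 6]
10. n4.hot = 15  [d.fin - 1]
11. n4.ok = -5  [d.fin - 21]
12. n7.lab = true  [terminal]
13. n8.fin = 27  [terminal]
14. n3.cnt = "vyz"  [C.sig ++ "z"]
15. n3.depth = "vyq"  [C.sig ++ "q"]
16. n9.live = -6  [S₀.live * -2 + 46]
17. n10.off = 7  [terminal]
18. n11.idx = false  [a.off > 7]
19. n11.mk = 22  [a.off + 15]
20. n12.wid = false  [terminal]
21. n13.wid = false  [terminal]
22. n11.lab = "ky"  ["ky"]
23. n9.off = 5  [a.off - 2]
24. n9.hot = 8  [a.off + 1]
25. n9.ok = 3  [S.live + a.off + 2]
26. n1.off = 20  [S₀.live + S₁.ok - 9]
27. n1.hot = 11  [S₁.ok + 8]
28. n1.ok = 22  [h.live + S₁.off - 6]
29. n0.off = -2  [S₁.hot * 3 - 35]
30. n0.hot = 2  [S₁.ok - 20]
31. n0.ok = 0  [S₁.hot + S₁.off - 31]

0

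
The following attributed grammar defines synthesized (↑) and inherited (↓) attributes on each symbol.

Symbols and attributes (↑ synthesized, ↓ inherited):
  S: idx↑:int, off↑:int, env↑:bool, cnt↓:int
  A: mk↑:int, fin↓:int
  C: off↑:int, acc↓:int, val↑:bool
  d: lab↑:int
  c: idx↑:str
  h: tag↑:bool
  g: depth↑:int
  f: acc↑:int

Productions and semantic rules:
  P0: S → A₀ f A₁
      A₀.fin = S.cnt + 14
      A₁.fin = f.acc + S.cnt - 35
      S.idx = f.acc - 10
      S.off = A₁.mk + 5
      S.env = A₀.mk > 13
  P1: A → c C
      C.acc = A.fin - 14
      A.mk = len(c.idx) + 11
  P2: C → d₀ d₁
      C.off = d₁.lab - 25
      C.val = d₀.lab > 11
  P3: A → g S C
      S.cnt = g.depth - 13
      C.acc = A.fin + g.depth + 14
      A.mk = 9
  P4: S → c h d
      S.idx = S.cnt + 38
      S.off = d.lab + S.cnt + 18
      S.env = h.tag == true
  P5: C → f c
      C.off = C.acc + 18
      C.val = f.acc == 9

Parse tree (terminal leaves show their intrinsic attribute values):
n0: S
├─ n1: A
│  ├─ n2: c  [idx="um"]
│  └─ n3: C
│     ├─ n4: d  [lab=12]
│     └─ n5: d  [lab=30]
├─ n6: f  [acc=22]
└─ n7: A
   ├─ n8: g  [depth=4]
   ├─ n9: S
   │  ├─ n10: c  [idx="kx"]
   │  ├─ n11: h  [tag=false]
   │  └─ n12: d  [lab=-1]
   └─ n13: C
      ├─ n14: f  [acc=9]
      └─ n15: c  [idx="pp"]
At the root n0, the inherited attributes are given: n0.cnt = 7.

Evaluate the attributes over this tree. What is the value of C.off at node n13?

30

1. n0.cnt = 7  [given at root]
2. n1.fin = 21  [S.cnt + 14]
3. n2.idx = "um"  [terminal]
4. n3.acc = 7  [A.fin - 14]
5. n4.lab = 12  [terminal]
6. n5.lab = 30  [terminal]
7. n3.off = 5  [d₁.lab - 25]
8. n3.val = true  [d₀.lab > 11]
9. n1.mk = 13  [len(c.idx) + 11]
10. n6.acc = 22  [terminal]
11. n7.fin = -6  [f.acc + S.cnt - 35]
12. n8.depth = 4  [terminal]
13. n9.cnt = -9  [g.depth - 13]
14. n10.idx = "kx"  [terminal]
15. n11.tag = false  [terminal]
16. n12.lab = -1  [terminal]
17. n9.idx = 29  [S.cnt + 38]
18. n9.off = 8  [d.lab + S.cnt + 18]
19. n9.env = false  [h.tag == true]
20. n13.acc = 12  [A.fin + g.depth + 14]
21. n14.acc = 9  [terminal]
22. n15.idx = "pp"  [terminal]
23. n13.off = 30  [C.acc + 18]
24. n13.val = true  [f.acc == 9]
25. n7.mk = 9  [9]
26. n0.idx = 12  [f.acc - 10]
27. n0.off = 14  [A₁.mk + 5]
28. n0.env = false  [A₀.mk > 13]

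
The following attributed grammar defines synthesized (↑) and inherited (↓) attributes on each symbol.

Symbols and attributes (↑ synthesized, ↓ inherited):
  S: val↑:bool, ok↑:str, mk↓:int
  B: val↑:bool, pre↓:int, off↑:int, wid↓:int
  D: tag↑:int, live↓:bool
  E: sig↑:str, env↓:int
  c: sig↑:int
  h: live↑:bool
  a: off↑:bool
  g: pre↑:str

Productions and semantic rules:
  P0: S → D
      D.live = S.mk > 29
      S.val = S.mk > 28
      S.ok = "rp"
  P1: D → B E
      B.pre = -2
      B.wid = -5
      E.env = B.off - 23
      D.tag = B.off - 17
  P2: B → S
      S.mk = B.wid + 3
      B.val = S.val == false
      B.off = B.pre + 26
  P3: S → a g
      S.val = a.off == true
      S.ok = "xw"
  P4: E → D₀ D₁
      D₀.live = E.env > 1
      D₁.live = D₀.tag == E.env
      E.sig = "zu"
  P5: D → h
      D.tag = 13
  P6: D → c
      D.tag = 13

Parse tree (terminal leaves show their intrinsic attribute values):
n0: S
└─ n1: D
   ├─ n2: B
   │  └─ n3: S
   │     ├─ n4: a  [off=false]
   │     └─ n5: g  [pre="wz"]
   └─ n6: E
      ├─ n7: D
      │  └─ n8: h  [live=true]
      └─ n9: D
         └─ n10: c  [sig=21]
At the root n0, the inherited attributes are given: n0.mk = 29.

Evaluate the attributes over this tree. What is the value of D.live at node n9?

1. n0.mk = 29  [given at root]
2. n1.live = false  [S.mk > 29]
3. n2.pre = -2  [-2]
4. n2.wid = -5  [-5]
5. n3.mk = -2  [B.wid + 3]
6. n4.off = false  [terminal]
7. n5.pre = "wz"  [terminal]
8. n3.val = false  [a.off == true]
9. n3.ok = "xw"  ["xw"]
10. n2.val = true  [S.val == false]
11. n2.off = 24  [B.pre + 26]
12. n6.env = 1  [B.off - 23]
13. n7.live = false  [E.env > 1]
14. n8.live = true  [terminal]
15. n7.tag = 13  [13]
16. n9.live = false  [D₀.tag == E.env]
17. n10.sig = 21  [terminal]
18. n9.tag = 13  [13]
19. n6.sig = "zu"  ["zu"]
20. n1.tag = 7  [B.off - 17]
21. n0.val = true  [S.mk > 28]
22. n0.ok = "rp"  ["rp"]

false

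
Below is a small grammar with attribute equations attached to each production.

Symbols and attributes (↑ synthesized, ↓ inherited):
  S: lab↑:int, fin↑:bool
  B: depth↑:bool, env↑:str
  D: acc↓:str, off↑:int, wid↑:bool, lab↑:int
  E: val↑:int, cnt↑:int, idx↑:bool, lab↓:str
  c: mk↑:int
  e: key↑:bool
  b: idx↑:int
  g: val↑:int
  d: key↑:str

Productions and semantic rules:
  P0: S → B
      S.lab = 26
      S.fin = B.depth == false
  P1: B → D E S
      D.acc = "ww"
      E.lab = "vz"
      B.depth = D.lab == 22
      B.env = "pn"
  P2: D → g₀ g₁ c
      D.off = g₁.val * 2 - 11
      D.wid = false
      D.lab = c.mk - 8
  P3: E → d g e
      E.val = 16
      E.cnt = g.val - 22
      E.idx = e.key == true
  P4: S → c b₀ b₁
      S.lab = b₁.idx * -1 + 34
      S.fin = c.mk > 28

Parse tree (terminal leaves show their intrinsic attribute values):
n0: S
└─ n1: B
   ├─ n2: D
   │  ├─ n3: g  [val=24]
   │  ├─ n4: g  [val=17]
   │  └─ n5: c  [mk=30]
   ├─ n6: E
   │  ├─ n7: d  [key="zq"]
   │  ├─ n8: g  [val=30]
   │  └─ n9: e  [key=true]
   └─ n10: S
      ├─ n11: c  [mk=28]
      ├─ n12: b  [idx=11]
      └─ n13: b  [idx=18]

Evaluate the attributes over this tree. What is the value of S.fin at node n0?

1. n2.acc = "ww"  ["ww"]
2. n3.val = 24  [terminal]
3. n4.val = 17  [terminal]
4. n5.mk = 30  [terminal]
5. n2.off = 23  [g₁.val * 2 - 11]
6. n2.wid = false  [false]
7. n2.lab = 22  [c.mk - 8]
8. n6.lab = "vz"  ["vz"]
9. n7.key = "zq"  [terminal]
10. n8.val = 30  [terminal]
11. n9.key = true  [terminal]
12. n6.val = 16  [16]
13. n6.cnt = 8  [g.val - 22]
14. n6.idx = true  [e.key == true]
15. n11.mk = 28  [terminal]
16. n12.idx = 11  [terminal]
17. n13.idx = 18  [terminal]
18. n10.lab = 16  [b₁.idx * -1 + 34]
19. n10.fin = false  [c.mk > 28]
20. n1.depth = true  [D.lab == 22]
21. n1.env = "pn"  ["pn"]
22. n0.lab = 26  [26]
23. n0.fin = false  [B.depth == false]

false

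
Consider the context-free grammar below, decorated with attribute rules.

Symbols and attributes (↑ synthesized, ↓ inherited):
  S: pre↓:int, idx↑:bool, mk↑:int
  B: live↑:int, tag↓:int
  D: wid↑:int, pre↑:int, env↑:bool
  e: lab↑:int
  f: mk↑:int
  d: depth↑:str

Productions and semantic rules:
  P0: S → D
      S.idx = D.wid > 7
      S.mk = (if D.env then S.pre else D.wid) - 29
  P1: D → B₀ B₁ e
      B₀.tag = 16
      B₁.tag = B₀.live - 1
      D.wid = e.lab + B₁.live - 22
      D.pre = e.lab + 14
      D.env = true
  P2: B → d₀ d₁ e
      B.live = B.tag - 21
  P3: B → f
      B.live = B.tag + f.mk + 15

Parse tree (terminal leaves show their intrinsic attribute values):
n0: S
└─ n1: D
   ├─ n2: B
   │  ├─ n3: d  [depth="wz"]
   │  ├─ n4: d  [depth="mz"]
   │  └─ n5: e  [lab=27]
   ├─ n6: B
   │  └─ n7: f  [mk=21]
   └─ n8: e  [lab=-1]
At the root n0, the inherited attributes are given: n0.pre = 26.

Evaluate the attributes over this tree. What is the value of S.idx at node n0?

false

1. n0.pre = 26  [given at root]
2. n2.tag = 16  [16]
3. n3.depth = "wz"  [terminal]
4. n4.depth = "mz"  [terminal]
5. n5.lab = 27  [terminal]
6. n2.live = -5  [B.tag - 21]
7. n6.tag = -6  [B₀.live - 1]
8. n7.mk = 21  [terminal]
9. n6.live = 30  [B.tag + f.mk + 15]
10. n8.lab = -1  [terminal]
11. n1.wid = 7  [e.lab + B₁.live - 22]
12. n1.pre = 13  [e.lab + 14]
13. n1.env = true  [true]
14. n0.idx = false  [D.wid > 7]
15. n0.mk = -3  [(if D.env then S.pre else D.wid) - 29]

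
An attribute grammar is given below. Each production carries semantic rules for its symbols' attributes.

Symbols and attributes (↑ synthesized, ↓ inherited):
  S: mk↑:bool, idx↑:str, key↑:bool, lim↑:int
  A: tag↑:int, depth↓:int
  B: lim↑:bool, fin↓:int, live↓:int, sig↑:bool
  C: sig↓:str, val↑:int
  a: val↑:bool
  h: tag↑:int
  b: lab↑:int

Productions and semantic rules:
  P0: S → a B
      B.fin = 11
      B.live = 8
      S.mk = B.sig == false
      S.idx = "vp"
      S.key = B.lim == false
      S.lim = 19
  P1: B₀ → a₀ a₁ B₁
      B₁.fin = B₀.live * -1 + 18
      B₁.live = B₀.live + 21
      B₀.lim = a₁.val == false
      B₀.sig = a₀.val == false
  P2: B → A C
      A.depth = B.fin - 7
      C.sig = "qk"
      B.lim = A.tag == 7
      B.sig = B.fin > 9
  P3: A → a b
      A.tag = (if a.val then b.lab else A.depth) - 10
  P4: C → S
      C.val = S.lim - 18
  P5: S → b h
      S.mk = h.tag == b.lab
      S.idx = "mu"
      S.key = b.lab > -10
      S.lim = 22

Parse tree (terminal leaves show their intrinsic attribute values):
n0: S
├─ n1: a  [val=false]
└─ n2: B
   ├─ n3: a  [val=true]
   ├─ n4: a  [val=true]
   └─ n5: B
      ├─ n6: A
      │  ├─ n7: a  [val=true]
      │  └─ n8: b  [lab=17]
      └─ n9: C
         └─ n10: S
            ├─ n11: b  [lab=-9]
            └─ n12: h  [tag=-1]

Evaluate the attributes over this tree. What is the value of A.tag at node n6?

1. n1.val = false  [terminal]
2. n2.fin = 11  [11]
3. n2.live = 8  [8]
4. n3.val = true  [terminal]
5. n4.val = true  [terminal]
6. n5.fin = 10  [B₀.live * -1 + 18]
7. n5.live = 29  [B₀.live + 21]
8. n6.depth = 3  [B.fin - 7]
9. n7.val = true  [terminal]
10. n8.lab = 17  [terminal]
11. n6.tag = 7  [(if a.val then b.lab else A.depth) - 10]
12. n9.sig = "qk"  ["qk"]
13. n11.lab = -9  [terminal]
14. n12.tag = -1  [terminal]
15. n10.mk = false  [h.tag == b.lab]
16. n10.idx = "mu"  ["mu"]
17. n10.key = true  [b.lab > -10]
18. n10.lim = 22  [22]
19. n9.val = 4  [S.lim - 18]
20. n5.lim = true  [A.tag == 7]
21. n5.sig = true  [B.fin > 9]
22. n2.lim = false  [a₁.val == false]
23. n2.sig = false  [a₀.val == false]
24. n0.mk = true  [B.sig == false]
25. n0.idx = "vp"  ["vp"]
26. n0.key = true  [B.lim == false]
27. n0.lim = 19  [19]

7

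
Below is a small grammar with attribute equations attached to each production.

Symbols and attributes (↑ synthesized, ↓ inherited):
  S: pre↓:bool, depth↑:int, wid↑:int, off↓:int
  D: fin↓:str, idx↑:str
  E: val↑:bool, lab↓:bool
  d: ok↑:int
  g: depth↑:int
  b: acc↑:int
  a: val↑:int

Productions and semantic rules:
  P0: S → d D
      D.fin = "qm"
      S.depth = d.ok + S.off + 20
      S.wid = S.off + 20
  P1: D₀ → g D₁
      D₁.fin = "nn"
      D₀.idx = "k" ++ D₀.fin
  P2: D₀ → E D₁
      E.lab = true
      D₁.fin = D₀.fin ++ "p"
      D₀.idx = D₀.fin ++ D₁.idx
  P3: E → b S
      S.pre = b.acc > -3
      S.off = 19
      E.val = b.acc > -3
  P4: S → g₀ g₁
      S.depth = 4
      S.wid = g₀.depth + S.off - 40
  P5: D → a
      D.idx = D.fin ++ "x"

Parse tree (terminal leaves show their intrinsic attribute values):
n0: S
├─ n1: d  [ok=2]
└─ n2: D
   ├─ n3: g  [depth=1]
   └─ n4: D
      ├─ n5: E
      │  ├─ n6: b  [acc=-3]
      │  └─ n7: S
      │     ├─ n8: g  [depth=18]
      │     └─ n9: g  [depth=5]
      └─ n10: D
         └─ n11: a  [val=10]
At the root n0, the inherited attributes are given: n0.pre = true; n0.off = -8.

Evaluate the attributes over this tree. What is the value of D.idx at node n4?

"nnnnpx"

1. n0.pre = true  [given at root]
2. n0.off = -8  [given at root]
3. n1.ok = 2  [terminal]
4. n2.fin = "qm"  ["qm"]
5. n3.depth = 1  [terminal]
6. n4.fin = "nn"  ["nn"]
7. n5.lab = true  [true]
8. n6.acc = -3  [terminal]
9. n7.pre = false  [b.acc > -3]
10. n7.off = 19  [19]
11. n8.depth = 18  [terminal]
12. n9.depth = 5  [terminal]
13. n7.depth = 4  [4]
14. n7.wid = -3  [g₀.depth + S.off - 40]
15. n5.val = false  [b.acc > -3]
16. n10.fin = "nnp"  [D₀.fin ++ "p"]
17. n11.val = 10  [terminal]
18. n10.idx = "nnpx"  [D.fin ++ "x"]
19. n4.idx = "nnnnpx"  [D₀.fin ++ D₁.idx]
20. n2.idx = "kqm"  ["k" ++ D₀.fin]
21. n0.depth = 14  [d.ok + S.off + 20]
22. n0.wid = 12  [S.off + 20]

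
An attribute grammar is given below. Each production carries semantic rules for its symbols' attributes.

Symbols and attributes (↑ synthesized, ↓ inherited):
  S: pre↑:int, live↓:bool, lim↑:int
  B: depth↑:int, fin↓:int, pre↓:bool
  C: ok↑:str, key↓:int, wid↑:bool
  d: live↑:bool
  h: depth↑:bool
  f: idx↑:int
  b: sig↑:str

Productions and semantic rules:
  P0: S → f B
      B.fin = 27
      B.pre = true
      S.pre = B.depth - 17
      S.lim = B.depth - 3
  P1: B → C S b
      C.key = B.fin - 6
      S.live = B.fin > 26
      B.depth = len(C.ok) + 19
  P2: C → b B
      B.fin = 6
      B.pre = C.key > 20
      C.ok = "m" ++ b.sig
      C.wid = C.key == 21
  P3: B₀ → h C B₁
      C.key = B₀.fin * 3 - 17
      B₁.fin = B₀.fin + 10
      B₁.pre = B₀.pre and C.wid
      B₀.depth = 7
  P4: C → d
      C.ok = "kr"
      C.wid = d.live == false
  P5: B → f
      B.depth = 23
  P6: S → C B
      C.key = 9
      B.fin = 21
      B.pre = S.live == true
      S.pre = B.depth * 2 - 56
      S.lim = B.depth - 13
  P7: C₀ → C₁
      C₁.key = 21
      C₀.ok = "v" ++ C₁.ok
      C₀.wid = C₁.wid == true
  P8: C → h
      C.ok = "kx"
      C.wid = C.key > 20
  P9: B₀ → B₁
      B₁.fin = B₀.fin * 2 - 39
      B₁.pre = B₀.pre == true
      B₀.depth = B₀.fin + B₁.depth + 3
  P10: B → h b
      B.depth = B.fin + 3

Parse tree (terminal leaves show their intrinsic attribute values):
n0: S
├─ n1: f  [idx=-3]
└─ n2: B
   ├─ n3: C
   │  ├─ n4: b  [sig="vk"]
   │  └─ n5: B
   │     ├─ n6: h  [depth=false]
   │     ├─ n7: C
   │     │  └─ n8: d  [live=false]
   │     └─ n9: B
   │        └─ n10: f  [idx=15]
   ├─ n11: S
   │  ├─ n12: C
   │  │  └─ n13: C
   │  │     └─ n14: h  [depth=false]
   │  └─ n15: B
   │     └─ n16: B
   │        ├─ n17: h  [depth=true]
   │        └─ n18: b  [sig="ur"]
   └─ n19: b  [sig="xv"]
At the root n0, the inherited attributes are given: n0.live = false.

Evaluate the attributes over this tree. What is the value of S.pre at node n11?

4

1. n0.live = false  [given at root]
2. n1.idx = -3  [terminal]
3. n2.fin = 27  [27]
4. n2.pre = true  [true]
5. n3.key = 21  [B.fin - 6]
6. n4.sig = "vk"  [terminal]
7. n5.fin = 6  [6]
8. n5.pre = true  [C.key > 20]
9. n6.depth = false  [terminal]
10. n7.key = 1  [B₀.fin * 3 - 17]
11. n8.live = false  [terminal]
12. n7.ok = "kr"  ["kr"]
13. n7.wid = true  [d.live == false]
14. n9.fin = 16  [B₀.fin + 10]
15. n9.pre = true  [B₀.pre and C.wid]
16. n10.idx = 15  [terminal]
17. n9.depth = 23  [23]
18. n5.depth = 7  [7]
19. n3.ok = "mvk"  ["m" ++ b.sig]
20. n3.wid = true  [C.key == 21]
21. n11.live = true  [B.fin > 26]
22. n12.key = 9  [9]
23. n13.key = 21  [21]
24. n14.depth = false  [terminal]
25. n13.ok = "kx"  ["kx"]
26. n13.wid = true  [C.key > 20]
27. n12.ok = "vkx"  ["v" ++ C₁.ok]
28. n12.wid = true  [C₁.wid == true]
29. n15.fin = 21  [21]
30. n15.pre = true  [S.live == true]
31. n16.fin = 3  [B₀.fin * 2 - 39]
32. n16.pre = true  [B₀.pre == true]
33. n17.depth = true  [terminal]
34. n18.sig = "ur"  [terminal]
35. n16.depth = 6  [B.fin + 3]
36. n15.depth = 30  [B₀.fin + B₁.depth + 3]
37. n11.pre = 4  [B.depth * 2 - 56]
38. n11.lim = 17  [B.depth - 13]
39. n19.sig = "xv"  [terminal]
40. n2.depth = 22  [len(C.ok) + 19]
41. n0.pre = 5  [B.depth - 17]
42. n0.lim = 19  [B.depth - 3]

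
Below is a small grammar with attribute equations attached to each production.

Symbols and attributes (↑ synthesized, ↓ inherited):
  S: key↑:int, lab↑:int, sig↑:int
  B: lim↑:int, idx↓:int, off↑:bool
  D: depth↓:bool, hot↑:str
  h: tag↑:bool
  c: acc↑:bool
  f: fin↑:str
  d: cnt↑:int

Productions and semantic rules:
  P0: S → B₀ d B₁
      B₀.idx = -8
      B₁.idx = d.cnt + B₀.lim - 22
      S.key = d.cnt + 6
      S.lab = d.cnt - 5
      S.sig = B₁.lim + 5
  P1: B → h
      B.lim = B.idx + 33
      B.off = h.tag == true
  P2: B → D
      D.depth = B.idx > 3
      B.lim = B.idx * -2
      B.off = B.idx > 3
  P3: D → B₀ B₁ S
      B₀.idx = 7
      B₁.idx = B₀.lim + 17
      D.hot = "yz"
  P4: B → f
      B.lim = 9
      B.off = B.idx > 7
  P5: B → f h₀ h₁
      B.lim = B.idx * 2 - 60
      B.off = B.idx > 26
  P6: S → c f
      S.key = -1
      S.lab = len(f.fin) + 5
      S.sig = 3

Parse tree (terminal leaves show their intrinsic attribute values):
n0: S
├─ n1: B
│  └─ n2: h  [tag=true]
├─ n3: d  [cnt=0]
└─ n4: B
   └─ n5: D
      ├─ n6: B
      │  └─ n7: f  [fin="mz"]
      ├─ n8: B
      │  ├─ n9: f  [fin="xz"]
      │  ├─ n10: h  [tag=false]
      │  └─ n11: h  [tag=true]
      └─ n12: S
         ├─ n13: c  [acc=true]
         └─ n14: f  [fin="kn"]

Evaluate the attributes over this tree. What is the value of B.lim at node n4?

1. n1.idx = -8  [-8]
2. n2.tag = true  [terminal]
3. n1.lim = 25  [B.idx + 33]
4. n1.off = true  [h.tag == true]
5. n3.cnt = 0  [terminal]
6. n4.idx = 3  [d.cnt + B₀.lim - 22]
7. n5.depth = false  [B.idx > 3]
8. n6.idx = 7  [7]
9. n7.fin = "mz"  [terminal]
10. n6.lim = 9  [9]
11. n6.off = false  [B.idx > 7]
12. n8.idx = 26  [B₀.lim + 17]
13. n9.fin = "xz"  [terminal]
14. n10.tag = false  [terminal]
15. n11.tag = true  [terminal]
16. n8.lim = -8  [B.idx * 2 - 60]
17. n8.off = false  [B.idx > 26]
18. n13.acc = true  [terminal]
19. n14.fin = "kn"  [terminal]
20. n12.key = -1  [-1]
21. n12.lab = 7  [len(f.fin) + 5]
22. n12.sig = 3  [3]
23. n5.hot = "yz"  ["yz"]
24. n4.lim = -6  [B.idx * -2]
25. n4.off = false  [B.idx > 3]
26. n0.key = 6  [d.cnt + 6]
27. n0.lab = -5  [d.cnt - 5]
28. n0.sig = -1  [B₁.lim + 5]

-6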